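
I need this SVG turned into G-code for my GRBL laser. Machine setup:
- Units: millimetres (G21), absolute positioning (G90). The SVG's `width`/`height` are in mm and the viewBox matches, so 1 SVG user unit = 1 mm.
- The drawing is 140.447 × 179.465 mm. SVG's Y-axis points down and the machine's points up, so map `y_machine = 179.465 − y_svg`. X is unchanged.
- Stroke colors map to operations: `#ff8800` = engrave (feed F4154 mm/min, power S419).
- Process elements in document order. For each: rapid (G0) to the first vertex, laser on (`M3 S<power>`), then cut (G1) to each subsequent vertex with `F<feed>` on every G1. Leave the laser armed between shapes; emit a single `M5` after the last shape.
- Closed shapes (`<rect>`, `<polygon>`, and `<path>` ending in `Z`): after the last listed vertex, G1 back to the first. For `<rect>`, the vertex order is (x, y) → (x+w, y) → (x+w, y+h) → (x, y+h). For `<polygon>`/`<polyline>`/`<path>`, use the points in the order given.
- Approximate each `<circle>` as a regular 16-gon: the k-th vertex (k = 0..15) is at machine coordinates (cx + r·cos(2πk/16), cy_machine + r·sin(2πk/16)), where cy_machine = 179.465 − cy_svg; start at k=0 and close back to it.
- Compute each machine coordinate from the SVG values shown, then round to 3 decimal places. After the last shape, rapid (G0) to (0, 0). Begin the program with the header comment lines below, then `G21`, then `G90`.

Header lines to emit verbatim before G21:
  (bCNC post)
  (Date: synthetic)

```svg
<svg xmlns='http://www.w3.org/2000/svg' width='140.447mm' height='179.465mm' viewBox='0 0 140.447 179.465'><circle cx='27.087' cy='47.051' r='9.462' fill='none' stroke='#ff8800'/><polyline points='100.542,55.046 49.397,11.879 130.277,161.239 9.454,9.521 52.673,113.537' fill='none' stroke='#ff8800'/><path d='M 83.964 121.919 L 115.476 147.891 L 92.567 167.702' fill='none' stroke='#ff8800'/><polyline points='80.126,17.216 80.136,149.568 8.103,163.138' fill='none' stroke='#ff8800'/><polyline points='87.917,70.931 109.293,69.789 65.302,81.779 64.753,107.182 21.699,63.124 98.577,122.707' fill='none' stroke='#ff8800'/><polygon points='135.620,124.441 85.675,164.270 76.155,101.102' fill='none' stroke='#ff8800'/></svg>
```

(bCNC post)
(Date: synthetic)
G21
G90
G0 X36.549 Y132.414
M3 S419
G1 X35.829 Y136.035 F4154
G1 X33.778 Y139.105 F4154
G1 X30.708 Y141.156 F4154
G1 X27.087 Y141.876 F4154
G1 X23.466 Y141.156 F4154
G1 X20.396 Y139.105 F4154
G1 X18.345 Y136.035 F4154
G1 X17.625 Y132.414 F4154
G1 X18.345 Y128.793 F4154
G1 X20.396 Y125.723 F4154
G1 X23.466 Y123.672 F4154
G1 X27.087 Y122.952 F4154
G1 X30.708 Y123.672 F4154
G1 X33.778 Y125.723 F4154
G1 X35.829 Y128.793 F4154
G1 X36.549 Y132.414 F4154
G0 X100.542 Y124.419
M3 S419
G1 X49.397 Y167.586 F4154
G1 X130.277 Y18.226 F4154
G1 X9.454 Y169.944 F4154
G1 X52.673 Y65.928 F4154
G0 X83.964 Y57.546
M3 S419
G1 X115.476 Y31.574 F4154
G1 X92.567 Y11.763 F4154
G0 X80.126 Y162.249
M3 S419
G1 X80.136 Y29.897 F4154
G1 X8.103 Y16.327 F4154
G0 X87.917 Y108.534
M3 S419
G1 X109.293 Y109.676 F4154
G1 X65.302 Y97.686 F4154
G1 X64.753 Y72.283 F4154
G1 X21.699 Y116.341 F4154
G1 X98.577 Y56.758 F4154
G0 X135.620 Y55.024
M3 S419
G1 X85.675 Y15.195 F4154
G1 X76.155 Y78.363 F4154
G1 X135.620 Y55.024 F4154
M5
G0 X0.000 Y0.000

Since the viewBox matches the mm dimensions, user units are millimetres directly. The only transform is the Y-flip y_m = 179.465 − y_svg.

Shape 1 is a circle drawn with `<circle>`. Its stroke #ff8800 means engrave at S419, F4154. After flipping Y the toolpath is (36.549,132.414) → (35.829,136.035) → (33.778,139.105) → (30.708,141.156) → (27.087,141.876) → (23.466,141.156) → (20.396,139.105) → (18.345,136.035) → (17.625,132.414) → (18.345,128.793) → (20.396,125.723) → (23.466,123.672) → (27.087,122.952) → (30.708,123.672) → (33.778,125.723) → (35.829,128.793) → (36.549,132.414), returning to the start.

Shape 2 is a open polyline drawn with `<polyline>`. Its stroke #ff8800 means engrave at S419, F4154. After flipping Y the toolpath is (100.542,124.419) → (49.397,167.586) → (130.277,18.226) → (9.454,169.944) → (52.673,65.928).

Shape 3 is a open polyline drawn with `<path>`. Its stroke #ff8800 means engrave at S419, F4154. After flipping Y the toolpath is (83.964,57.546) → (115.476,31.574) → (92.567,11.763).

Shape 4 is a open polyline drawn with `<polyline>`. Its stroke #ff8800 means engrave at S419, F4154. After flipping Y the toolpath is (80.126,162.249) → (80.136,29.897) → (8.103,16.327).

Shape 5 is a open polyline drawn with `<polyline>`. Its stroke #ff8800 means engrave at S419, F4154. After flipping Y the toolpath is (87.917,108.534) → (109.293,109.676) → (65.302,97.686) → (64.753,72.283) → (21.699,116.341) → (98.577,56.758).

Shape 6 is a regular polygon drawn with `<polygon>`. Its stroke #ff8800 means engrave at S419, F4154. After flipping Y the toolpath is (135.620,55.024) → (85.675,15.195) → (76.155,78.363) → (135.620,55.024), returning to the start.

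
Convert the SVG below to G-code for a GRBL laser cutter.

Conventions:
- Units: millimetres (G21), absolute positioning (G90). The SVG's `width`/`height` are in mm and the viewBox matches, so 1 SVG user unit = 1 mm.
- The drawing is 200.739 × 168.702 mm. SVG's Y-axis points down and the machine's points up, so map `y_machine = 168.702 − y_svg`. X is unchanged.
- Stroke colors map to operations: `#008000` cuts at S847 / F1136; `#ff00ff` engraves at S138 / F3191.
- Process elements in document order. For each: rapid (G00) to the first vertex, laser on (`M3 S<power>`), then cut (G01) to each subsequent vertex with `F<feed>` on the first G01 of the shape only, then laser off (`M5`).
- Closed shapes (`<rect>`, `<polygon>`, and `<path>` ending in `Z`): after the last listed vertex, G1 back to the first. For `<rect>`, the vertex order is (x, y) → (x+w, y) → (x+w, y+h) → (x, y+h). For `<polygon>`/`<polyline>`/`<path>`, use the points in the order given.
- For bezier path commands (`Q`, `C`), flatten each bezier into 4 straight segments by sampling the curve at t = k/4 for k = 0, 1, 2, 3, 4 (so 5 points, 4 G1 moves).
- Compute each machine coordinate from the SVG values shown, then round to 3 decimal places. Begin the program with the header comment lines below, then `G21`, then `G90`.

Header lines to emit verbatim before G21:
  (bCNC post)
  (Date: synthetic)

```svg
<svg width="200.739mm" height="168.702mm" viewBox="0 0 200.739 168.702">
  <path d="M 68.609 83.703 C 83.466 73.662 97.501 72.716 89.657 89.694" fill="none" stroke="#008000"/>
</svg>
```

(bCNC post)
(Date: synthetic)
G21
G90
G00 X68.609 Y84.999
M3 S847
G01 X79.269 Y90.686 F1136
G01 X87.646 Y92.136
G01 X91.767 Y88.519
G01 X89.657 Y79.008
M5

Since the viewBox matches the mm dimensions, user units are millimetres directly. The only transform is the Y-flip y_m = 168.702 − y_svg.

Shape 1 is a cubic bezier drawn with `<path>`. Its stroke #008000 means cut at S847, F1136. After flipping Y the toolpath is (68.609,84.999) → (79.269,90.686) → (87.646,92.136) → (91.767,88.519) → (89.657,79.008).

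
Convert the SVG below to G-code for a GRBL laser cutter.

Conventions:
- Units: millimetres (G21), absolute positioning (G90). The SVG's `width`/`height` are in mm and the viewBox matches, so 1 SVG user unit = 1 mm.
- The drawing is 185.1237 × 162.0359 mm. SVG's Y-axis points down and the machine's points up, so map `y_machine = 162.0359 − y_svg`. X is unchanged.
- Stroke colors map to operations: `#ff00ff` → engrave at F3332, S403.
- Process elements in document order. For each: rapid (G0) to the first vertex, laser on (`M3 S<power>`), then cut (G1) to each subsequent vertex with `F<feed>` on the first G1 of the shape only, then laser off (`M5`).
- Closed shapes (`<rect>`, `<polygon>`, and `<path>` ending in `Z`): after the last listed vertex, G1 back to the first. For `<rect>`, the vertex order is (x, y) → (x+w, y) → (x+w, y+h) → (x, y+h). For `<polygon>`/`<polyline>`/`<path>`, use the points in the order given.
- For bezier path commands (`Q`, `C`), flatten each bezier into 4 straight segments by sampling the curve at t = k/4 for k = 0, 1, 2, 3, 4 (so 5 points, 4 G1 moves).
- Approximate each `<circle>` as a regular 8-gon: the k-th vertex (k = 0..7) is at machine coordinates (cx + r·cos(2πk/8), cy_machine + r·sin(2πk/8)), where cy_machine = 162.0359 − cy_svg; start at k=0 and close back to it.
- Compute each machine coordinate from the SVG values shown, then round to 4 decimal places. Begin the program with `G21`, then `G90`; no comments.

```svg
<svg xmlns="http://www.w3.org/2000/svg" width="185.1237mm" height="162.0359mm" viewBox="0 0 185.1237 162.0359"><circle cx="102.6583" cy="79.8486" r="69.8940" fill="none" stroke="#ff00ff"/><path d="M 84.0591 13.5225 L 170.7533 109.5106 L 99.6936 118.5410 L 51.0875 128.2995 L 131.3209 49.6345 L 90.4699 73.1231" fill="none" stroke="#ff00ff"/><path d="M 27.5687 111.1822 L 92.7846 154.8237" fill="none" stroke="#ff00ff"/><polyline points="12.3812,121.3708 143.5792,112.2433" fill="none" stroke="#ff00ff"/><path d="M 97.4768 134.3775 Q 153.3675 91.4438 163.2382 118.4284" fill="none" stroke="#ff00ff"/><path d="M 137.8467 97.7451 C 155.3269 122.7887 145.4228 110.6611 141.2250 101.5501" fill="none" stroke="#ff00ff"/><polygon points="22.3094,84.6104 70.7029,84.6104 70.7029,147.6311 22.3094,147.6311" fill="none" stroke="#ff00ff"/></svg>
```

1 u = 1 mm; y_m = 162.0359 − y.

[1] `<circle>` circle, #ff00ff→engrave S403 F3332: (172.5523,82.1873) → (152.0808,131.6098) → (102.6583,152.0813) → (53.2358,131.6098) → (32.7643,82.1873) → (53.2358,32.7648) → (102.6583,12.2933) → (152.0808,32.7648) → (172.5523,82.1873) (closed)

[2] `<path>` open polyline, #ff00ff→engrave S403 F3332: (84.0591,148.5134) → (170.7533,52.5253) → (99.6936,43.4949) → (51.0875,33.7364) → (131.3209,112.4014) → (90.4699,88.9128)

[3] `<path>` line segment, #ff00ff→engrave S403 F3332: (27.5687,50.8537) → (92.7846,7.2122)

[4] `<polyline>` line segment, #ff00ff→engrave S403 F3332: (12.3812,40.6651) → (143.5792,49.7926)

[5] `<path>` quadratic bezier, #ff00ff→engrave S403 F3332: (97.4768,27.6584) → (122.5459,44.7554) → (141.8625,53.1125) → (155.4266,52.7299) → (163.2382,43.6075)

[6] `<path>` cubic bezier, #ff00ff→engrave S403 F3332: (137.8467,64.2908) → (146.3393,51.8498) → (147.6651,49.5803) → (144.9262,53.7149) → (141.2250,60.4858)

[7] `<polygon>` rectangle, #ff00ff→engrave S403 F3332: (22.3094,77.4255) → (70.7029,77.4255) → (70.7029,14.4048) → (22.3094,14.4048) → (22.3094,77.4255) (closed)

G21
G90
G0 X172.5523 Y82.1873
M3 S403
G1 X152.0808 Y131.6098 F3332
G1 X102.6583 Y152.0813
G1 X53.2358 Y131.6098
G1 X32.7643 Y82.1873
G1 X53.2358 Y32.7648
G1 X102.6583 Y12.2933
G1 X152.0808 Y32.7648
G1 X172.5523 Y82.1873
M5
G0 X84.0591 Y148.5134
M3 S403
G1 X170.7533 Y52.5253 F3332
G1 X99.6936 Y43.4949
G1 X51.0875 Y33.7364
G1 X131.3209 Y112.4014
G1 X90.4699 Y88.9128
M5
G0 X27.5687 Y50.8537
M3 S403
G1 X92.7846 Y7.2122 F3332
M5
G0 X12.3812 Y40.6651
M3 S403
G1 X143.5792 Y49.7926 F3332
M5
G0 X97.4768 Y27.6584
M3 S403
G1 X122.5459 Y44.7554 F3332
G1 X141.8625 Y53.1125
G1 X155.4266 Y52.7299
G1 X163.2382 Y43.6075
M5
G0 X137.8467 Y64.2908
M3 S403
G1 X146.3393 Y51.8498 F3332
G1 X147.6651 Y49.5803
G1 X144.9262 Y53.7149
G1 X141.2250 Y60.4858
M5
G0 X22.3094 Y77.4255
M3 S403
G1 X70.7029 Y77.4255 F3332
G1 X70.7029 Y14.4048
G1 X22.3094 Y14.4048
G1 X22.3094 Y77.4255
M5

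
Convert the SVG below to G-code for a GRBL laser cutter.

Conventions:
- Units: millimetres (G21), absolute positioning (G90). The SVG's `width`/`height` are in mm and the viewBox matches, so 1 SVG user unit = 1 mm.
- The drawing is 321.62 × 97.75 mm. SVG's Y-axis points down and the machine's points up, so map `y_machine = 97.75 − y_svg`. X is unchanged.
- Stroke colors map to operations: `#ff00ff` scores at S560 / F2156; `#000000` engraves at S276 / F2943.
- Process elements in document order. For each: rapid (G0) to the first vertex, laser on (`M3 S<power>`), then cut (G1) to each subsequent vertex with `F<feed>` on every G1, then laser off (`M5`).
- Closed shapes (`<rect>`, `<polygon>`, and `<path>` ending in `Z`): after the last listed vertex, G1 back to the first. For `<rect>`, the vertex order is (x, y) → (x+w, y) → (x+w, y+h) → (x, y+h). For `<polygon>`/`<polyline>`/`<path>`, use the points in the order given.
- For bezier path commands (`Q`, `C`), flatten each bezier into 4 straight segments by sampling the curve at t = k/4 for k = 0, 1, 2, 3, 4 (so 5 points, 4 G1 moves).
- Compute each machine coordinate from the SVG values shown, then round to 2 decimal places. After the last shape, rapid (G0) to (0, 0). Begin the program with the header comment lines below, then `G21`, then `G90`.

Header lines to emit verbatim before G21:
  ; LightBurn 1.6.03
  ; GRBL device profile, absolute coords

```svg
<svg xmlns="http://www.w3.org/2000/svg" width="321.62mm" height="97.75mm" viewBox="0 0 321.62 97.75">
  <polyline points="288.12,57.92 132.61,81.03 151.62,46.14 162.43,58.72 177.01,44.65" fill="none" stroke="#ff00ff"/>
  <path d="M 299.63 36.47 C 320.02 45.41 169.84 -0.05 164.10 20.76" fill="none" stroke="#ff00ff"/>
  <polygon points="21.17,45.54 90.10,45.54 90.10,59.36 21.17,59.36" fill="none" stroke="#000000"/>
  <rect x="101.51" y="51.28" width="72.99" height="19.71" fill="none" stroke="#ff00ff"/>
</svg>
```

Since the viewBox matches the mm dimensions, user units are millimetres directly. The only transform is the Y-flip y_m = 97.75 − y_svg.

Shape 1 is a open polyline drawn with `<polyline>`. Its stroke #ff00ff means score at S560, F2156. After flipping Y the toolpath is (288.12,39.83) → (132.61,16.72) → (151.62,51.61) → (162.43,39.03) → (177.01,53.10).

Shape 2 is a cubic bezier drawn with `<path>`. Its stroke #ff00ff means score at S560, F2156. After flipping Y the toolpath is (299.63,61.28) → (287.86,62.89) → (241.66,73.59) → (190.57,82.06) → (164.10,76.99).

Shape 3 is a rectangle drawn with `<polygon>`. Its stroke #000000 means engrave at S276, F2943. After flipping Y the toolpath is (21.17,52.21) → (90.10,52.21) → (90.10,38.39) → (21.17,38.39) → (21.17,52.21), returning to the start.

Shape 4 is a rectangle drawn with `<rect>`. Its stroke #ff00ff means score at S560, F2156. After flipping Y the toolpath is (101.51,46.47) → (174.50,46.47) → (174.50,26.76) → (101.51,26.76) → (101.51,46.47), returning to the start.

; LightBurn 1.6.03
; GRBL device profile, absolute coords
G21
G90
G0 X288.12 Y39.83
M3 S560
G1 X132.61 Y16.72 F2156
G1 X151.62 Y51.61 F2156
G1 X162.43 Y39.03 F2156
G1 X177.01 Y53.10 F2156
M5
G0 X299.63 Y61.28
M3 S560
G1 X287.86 Y62.89 F2156
G1 X241.66 Y73.59 F2156
G1 X190.57 Y82.06 F2156
G1 X164.10 Y76.99 F2156
M5
G0 X21.17 Y52.21
M3 S276
G1 X90.10 Y52.21 F2943
G1 X90.10 Y38.39 F2943
G1 X21.17 Y38.39 F2943
G1 X21.17 Y52.21 F2943
M5
G0 X101.51 Y46.47
M3 S560
G1 X174.50 Y46.47 F2156
G1 X174.50 Y26.76 F2156
G1 X101.51 Y26.76 F2156
G1 X101.51 Y46.47 F2156
M5
G0 X0.00 Y0.00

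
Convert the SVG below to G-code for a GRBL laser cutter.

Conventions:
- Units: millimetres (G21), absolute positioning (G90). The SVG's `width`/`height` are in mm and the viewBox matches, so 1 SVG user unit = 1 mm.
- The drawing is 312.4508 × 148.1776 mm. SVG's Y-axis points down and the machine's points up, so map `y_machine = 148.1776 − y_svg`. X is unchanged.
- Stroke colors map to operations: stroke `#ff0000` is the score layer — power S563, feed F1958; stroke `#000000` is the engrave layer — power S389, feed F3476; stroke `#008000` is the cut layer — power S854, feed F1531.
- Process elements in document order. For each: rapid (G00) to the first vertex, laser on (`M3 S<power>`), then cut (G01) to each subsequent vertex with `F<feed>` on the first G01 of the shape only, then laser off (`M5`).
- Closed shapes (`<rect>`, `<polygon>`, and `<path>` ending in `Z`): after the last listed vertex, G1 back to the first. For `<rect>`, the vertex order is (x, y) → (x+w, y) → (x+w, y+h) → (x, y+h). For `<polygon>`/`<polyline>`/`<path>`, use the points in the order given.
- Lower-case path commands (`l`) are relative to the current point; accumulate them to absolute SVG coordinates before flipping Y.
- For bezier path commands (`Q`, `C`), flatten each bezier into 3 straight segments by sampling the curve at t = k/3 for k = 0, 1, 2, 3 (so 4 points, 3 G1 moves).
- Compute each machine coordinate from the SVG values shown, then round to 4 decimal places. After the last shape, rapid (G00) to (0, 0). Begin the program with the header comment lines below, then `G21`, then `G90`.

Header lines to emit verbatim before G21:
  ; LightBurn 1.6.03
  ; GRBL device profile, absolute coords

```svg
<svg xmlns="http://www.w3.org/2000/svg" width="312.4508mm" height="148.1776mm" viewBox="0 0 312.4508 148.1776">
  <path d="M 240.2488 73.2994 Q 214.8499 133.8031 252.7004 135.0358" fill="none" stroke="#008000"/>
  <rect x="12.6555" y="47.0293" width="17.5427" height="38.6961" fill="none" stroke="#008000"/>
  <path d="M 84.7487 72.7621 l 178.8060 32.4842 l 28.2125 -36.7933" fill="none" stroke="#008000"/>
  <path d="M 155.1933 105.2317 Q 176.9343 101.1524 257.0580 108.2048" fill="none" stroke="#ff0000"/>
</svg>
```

; LightBurn 1.6.03
; GRBL device profile, absolute coords
G21
G90
G00 X240.2488 Y74.8782
M3 S854
G01 X230.3439 Y41.1281 F1531
G01 X234.4944 Y20.5493
G01 X252.7004 Y13.1418
M5
G00 X12.6555 Y101.1483
M3 S854
G01 X30.1982 Y101.1483 F1531
G01 X30.1982 Y62.4522
G01 X12.6555 Y62.4522
G01 X12.6555 Y101.1483
M5
G00 X84.7487 Y75.4155
M3 S854
G01 X263.5547 Y42.9313 F1531
G01 X291.7672 Y79.7246
M5
G00 X155.1933 Y42.9459
M3 S563
G01 X176.1743 Y44.4286 F1958
G01 X210.1292 Y43.4375
G01 X257.0580 Y39.9728
M5
G00 X0.0000 Y0.0000

viewBox `0 0 312.4508 148.1776` with mm width/height → 1 unit = 1 mm. Flip: y_m = 148.1776 − y_svg.

**Shape 1** — `<path>` quadratic bezier, stroke `#008000` → cut (S854, F1531). Control points (SVG): P0=(240.2488,73.2994), P1=(214.8499,133.8031), P2=(252.7004,135.0358); sampled at t=k/3. Machine vertices: (240.2488,74.8782) → (230.3439,41.1281) → (234.4944,20.5493) → (252.7004,13.1418). Open path.

**Shape 2** — `<rect>` rectangle, stroke `#008000` → cut (S854, F1531). Machine vertices: (12.6555,101.1483) → (30.1982,101.1483) → (30.1982,62.4522) → (12.6555,62.4522) → (12.6555,101.1483). Closed: final G1 returns to the first vertex.

**Shape 3** — `<path>` open polyline, stroke `#008000` → cut (S854, F1531). Machine vertices: (84.7487,75.4155) → (263.5547,42.9313) → (291.7672,79.7246). Open path.

**Shape 4** — `<path>` quadratic bezier, stroke `#ff0000` → score (S563, F1958). Control points (SVG): P0=(155.1933,105.2317), P1=(176.9343,101.1524), P2=(257.0580,108.2048); sampled at t=k/3. Machine vertices: (155.1933,42.9459) → (176.1743,44.4286) → (210.1292,43.4375) → (257.0580,39.9728). Open path.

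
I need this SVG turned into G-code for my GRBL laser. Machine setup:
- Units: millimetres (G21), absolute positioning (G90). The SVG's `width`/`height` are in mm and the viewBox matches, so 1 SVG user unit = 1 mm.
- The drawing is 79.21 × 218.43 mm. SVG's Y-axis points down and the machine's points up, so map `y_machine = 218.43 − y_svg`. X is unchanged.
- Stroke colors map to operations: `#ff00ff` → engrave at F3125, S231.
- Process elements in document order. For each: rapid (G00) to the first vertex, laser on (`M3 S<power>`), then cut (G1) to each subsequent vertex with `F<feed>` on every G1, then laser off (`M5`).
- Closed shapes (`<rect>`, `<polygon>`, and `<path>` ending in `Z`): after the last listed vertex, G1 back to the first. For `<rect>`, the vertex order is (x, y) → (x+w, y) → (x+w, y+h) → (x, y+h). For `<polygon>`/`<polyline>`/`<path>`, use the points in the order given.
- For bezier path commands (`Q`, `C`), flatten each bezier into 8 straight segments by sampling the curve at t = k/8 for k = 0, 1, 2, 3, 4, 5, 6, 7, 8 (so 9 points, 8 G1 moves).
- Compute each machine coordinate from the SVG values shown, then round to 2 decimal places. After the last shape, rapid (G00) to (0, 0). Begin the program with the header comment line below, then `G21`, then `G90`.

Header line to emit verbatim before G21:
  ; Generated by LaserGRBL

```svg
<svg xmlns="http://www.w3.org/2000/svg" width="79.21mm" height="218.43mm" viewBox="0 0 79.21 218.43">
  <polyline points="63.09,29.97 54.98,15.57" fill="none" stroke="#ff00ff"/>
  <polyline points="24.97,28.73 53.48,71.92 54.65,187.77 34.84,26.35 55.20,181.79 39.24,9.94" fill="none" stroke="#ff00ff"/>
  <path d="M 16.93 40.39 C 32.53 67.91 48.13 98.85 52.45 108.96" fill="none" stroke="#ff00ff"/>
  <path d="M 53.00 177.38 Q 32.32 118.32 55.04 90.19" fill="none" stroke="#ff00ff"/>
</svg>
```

; Generated by LaserGRBL
G21
G90
G00 X63.09 Y188.46
M3 S231
G1 X54.98 Y202.86 F3125
M5
G00 X24.97 Y189.70
M3 S231
G1 X53.48 Y146.51 F3125
G1 X54.65 Y30.66 F3125
G1 X34.84 Y192.08 F3125
G1 X55.20 Y36.64 F3125
G1 X39.24 Y208.49 F3125
M5
G00 X16.93 Y178.04
M3 S231
G1 X22.76 Y167.61 F3125
G1 X28.45 Y157.14 F3125
G1 X33.89 Y146.92 F3125
G1 X38.92 Y137.23 F3125
G1 X43.43 Y128.35 F3125
G1 X47.27 Y120.58 F3125
G1 X50.32 Y114.19 F3125
G1 X52.45 Y109.47 F3125
M5
G00 X53.00 Y41.05
M3 S231
G1 X48.51 Y55.33 F3125
G1 X45.37 Y68.65 F3125
G1 X43.59 Y81.00 F3125
G1 X43.17 Y92.38 F3125
G1 X44.10 Y102.79 F3125
G1 X46.39 Y112.24 F3125
G1 X50.04 Y120.72 F3125
G1 X55.04 Y128.24 F3125
M5
G00 X0.00 Y0.00

1 u = 1 mm; y_m = 218.43 − y.

[1] `<polyline>` line segment, #ff00ff→engrave S231 F3125: (63.09,188.46) → (54.98,202.86)

[2] `<polyline>` open polyline, #ff00ff→engrave S231 F3125: (24.97,189.70) → (53.48,146.51) → (54.65,30.66) → (34.84,192.08) → (55.20,36.64) → (39.24,208.49)

[3] `<path>` cubic bezier, #ff00ff→engrave S231 F3125: (16.93,178.04) → (22.76,167.61) → (28.45,157.14) → (33.89,146.92) → (38.92,137.23) → (43.43,128.35) → (47.27,120.58) → (50.32,114.19) → (52.45,109.47)

[4] `<path>` quadratic bezier, #ff00ff→engrave S231 F3125: (53.00,41.05) → (48.51,55.33) → (45.37,68.65) → (43.59,81.00) → (43.17,92.38) → (44.10,102.79) → (46.39,112.24) → (50.04,120.72) → (55.04,128.24)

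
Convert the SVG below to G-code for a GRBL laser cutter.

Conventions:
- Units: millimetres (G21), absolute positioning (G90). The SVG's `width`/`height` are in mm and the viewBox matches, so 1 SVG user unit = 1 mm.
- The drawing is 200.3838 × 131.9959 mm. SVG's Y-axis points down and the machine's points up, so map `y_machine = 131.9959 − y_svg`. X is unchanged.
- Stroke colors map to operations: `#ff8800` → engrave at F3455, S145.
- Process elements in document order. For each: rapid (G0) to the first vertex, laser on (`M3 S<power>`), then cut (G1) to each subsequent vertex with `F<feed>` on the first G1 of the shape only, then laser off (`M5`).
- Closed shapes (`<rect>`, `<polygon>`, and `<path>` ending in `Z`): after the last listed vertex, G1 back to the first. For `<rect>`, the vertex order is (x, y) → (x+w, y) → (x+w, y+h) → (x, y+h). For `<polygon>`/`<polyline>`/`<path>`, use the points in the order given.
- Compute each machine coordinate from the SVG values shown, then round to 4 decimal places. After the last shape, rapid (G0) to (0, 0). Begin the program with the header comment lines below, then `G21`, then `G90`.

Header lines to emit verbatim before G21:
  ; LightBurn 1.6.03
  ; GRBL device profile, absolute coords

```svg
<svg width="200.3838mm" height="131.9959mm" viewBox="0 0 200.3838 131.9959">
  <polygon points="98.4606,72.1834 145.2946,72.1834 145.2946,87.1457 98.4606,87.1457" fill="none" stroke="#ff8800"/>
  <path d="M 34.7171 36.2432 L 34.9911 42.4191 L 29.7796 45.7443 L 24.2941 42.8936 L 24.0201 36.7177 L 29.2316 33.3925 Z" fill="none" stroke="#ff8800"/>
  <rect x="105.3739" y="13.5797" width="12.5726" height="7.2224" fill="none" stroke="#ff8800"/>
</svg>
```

; LightBurn 1.6.03
; GRBL device profile, absolute coords
G21
G90
G0 X98.4606 Y59.8125
M3 S145
G1 X145.2946 Y59.8125 F3455
G1 X145.2946 Y44.8502
G1 X98.4606 Y44.8502
G1 X98.4606 Y59.8125
M5
G0 X34.7171 Y95.7527
M3 S145
G1 X34.9911 Y89.5768 F3455
G1 X29.7796 Y86.2516
G1 X24.2941 Y89.1023
G1 X24.0201 Y95.2782
G1 X29.2316 Y98.6034
G1 X34.7171 Y95.7527
M5
G0 X105.3739 Y118.4162
M3 S145
G1 X117.9465 Y118.4162 F3455
G1 X117.9465 Y111.1938
G1 X105.3739 Y111.1938
G1 X105.3739 Y118.4162
M5
G0 X0.0000 Y0.0000

Since the viewBox matches the mm dimensions, user units are millimetres directly. The only transform is the Y-flip y_m = 131.9959 − y_svg.

Shape 1 is a rectangle drawn with `<polygon>`. Its stroke #ff8800 means engrave at S145, F3455. After flipping Y the toolpath is (98.4606,59.8125) → (145.2946,59.8125) → (145.2946,44.8502) → (98.4606,44.8502) → (98.4606,59.8125), returning to the start.

Shape 2 is a regular polygon drawn with `<path>`. Its stroke #ff8800 means engrave at S145, F3455. After flipping Y the toolpath is (34.7171,95.7527) → (34.9911,89.5768) → (29.7796,86.2516) → (24.2941,89.1023) → (24.0201,95.2782) → (29.2316,98.6034) → (34.7171,95.7527), returning to the start.

Shape 3 is a rectangle drawn with `<rect>`. Its stroke #ff8800 means engrave at S145, F3455. After flipping Y the toolpath is (105.3739,118.4162) → (117.9465,118.4162) → (117.9465,111.1938) → (105.3739,111.1938) → (105.3739,118.4162), returning to the start.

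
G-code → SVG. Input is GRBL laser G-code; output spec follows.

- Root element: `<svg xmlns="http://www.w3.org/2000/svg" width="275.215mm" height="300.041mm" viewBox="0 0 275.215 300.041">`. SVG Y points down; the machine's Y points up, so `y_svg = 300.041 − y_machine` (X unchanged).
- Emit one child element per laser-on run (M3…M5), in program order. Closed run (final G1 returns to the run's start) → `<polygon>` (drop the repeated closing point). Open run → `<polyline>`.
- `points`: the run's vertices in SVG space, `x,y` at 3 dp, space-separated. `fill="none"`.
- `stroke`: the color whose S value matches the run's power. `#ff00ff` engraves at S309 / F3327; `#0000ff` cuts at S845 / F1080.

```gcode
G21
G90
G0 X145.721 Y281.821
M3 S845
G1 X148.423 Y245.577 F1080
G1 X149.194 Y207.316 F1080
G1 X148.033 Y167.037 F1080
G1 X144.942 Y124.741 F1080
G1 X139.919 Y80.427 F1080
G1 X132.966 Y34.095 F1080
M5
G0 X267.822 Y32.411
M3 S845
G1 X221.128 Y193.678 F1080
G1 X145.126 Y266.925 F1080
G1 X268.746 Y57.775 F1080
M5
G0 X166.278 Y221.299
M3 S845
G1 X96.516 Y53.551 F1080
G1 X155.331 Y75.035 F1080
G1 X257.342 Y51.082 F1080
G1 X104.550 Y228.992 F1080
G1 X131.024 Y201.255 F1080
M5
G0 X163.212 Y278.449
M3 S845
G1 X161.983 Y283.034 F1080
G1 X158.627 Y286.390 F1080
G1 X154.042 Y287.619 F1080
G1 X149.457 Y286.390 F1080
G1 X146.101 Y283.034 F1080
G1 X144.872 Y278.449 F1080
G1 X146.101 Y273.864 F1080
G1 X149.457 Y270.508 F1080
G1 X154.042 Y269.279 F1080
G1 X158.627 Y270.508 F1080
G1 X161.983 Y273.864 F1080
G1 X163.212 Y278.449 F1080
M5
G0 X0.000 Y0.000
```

y_svg = 300.041 − y_m. Every run uses S845, so all elements get stroke `#0000ff` (cut).

[1] open run; points: 145.721,18.220 148.423,54.464 149.194,92.725 148.033,133.004 144.942,175.300 139.919,219.614 132.966,265.946

[2] open run; points: 267.822,267.630 221.128,106.363 145.126,33.116 268.746,242.266

[3] open run; points: 166.278,78.742 96.516,246.490 155.331,225.006 257.342,248.959 104.550,71.049 131.024,98.786

[4] closed run; points: 163.212,21.592 161.983,17.007 158.627,13.651 154.042,12.422 149.457,13.651 146.101,17.007 144.872,21.592 146.101,26.177 149.457,29.533 154.042,30.762 158.627,29.533 161.983,26.177

<svg xmlns="http://www.w3.org/2000/svg" width="275.215mm" height="300.041mm" viewBox="0 0 275.215 300.041">
  <polyline points="145.721,18.220 148.423,54.464 149.194,92.725 148.033,133.004 144.942,175.300 139.919,219.614 132.966,265.946" fill="none" stroke="#0000ff"/>
  <polyline points="267.822,267.630 221.128,106.363 145.126,33.116 268.746,242.266" fill="none" stroke="#0000ff"/>
  <polyline points="166.278,78.742 96.516,246.490 155.331,225.006 257.342,248.959 104.550,71.049 131.024,98.786" fill="none" stroke="#0000ff"/>
  <polygon points="163.212,21.592 161.983,17.007 158.627,13.651 154.042,12.422 149.457,13.651 146.101,17.007 144.872,21.592 146.101,26.177 149.457,29.533 154.042,30.762 158.627,29.533 161.983,26.177" fill="none" stroke="#0000ff"/>
</svg>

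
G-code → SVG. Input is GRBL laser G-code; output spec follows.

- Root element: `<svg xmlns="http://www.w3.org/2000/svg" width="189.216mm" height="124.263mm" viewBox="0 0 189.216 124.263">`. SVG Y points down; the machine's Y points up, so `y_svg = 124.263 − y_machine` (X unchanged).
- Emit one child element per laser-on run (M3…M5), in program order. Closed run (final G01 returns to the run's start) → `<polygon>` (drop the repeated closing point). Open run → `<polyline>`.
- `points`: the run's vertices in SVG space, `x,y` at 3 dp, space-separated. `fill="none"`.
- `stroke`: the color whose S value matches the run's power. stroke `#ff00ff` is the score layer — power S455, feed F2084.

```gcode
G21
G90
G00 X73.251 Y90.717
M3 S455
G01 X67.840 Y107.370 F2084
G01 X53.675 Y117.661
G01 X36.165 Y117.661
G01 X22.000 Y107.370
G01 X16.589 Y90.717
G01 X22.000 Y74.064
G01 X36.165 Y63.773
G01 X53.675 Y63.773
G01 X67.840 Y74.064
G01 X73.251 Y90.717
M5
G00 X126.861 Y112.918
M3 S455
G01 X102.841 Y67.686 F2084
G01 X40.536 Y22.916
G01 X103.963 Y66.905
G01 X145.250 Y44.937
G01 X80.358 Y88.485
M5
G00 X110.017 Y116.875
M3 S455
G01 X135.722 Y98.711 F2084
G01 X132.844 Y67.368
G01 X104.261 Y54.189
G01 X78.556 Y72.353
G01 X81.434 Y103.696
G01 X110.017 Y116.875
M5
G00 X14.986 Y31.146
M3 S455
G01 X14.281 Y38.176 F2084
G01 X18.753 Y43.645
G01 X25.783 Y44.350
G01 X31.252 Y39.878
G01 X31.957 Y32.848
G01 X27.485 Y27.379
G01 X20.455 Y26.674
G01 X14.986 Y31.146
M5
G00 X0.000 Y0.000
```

<svg xmlns="http://www.w3.org/2000/svg" width="189.216mm" height="124.263mm" viewBox="0 0 189.216 124.263">
  <polygon points="73.251,33.546 67.840,16.893 53.675,6.602 36.165,6.602 22.000,16.893 16.589,33.546 22.000,50.199 36.165,60.490 53.675,60.490 67.840,50.199" fill="none" stroke="#ff00ff"/>
  <polyline points="126.861,11.345 102.841,56.577 40.536,101.347 103.963,57.358 145.250,79.326 80.358,35.778" fill="none" stroke="#ff00ff"/>
  <polygon points="110.017,7.388 135.722,25.552 132.844,56.895 104.261,70.074 78.556,51.910 81.434,20.567" fill="none" stroke="#ff00ff"/>
  <polygon points="14.986,93.117 14.281,86.087 18.753,80.618 25.783,79.913 31.252,84.385 31.957,91.415 27.485,96.884 20.455,97.589" fill="none" stroke="#ff00ff"/>
</svg>

Each laser-on run becomes one SVG element. Flip Y back into SVG space with y_svg = 124.263 − y_machine. Every run uses S455, so all elements get stroke `#ff00ff` (score).

Run 1: The run returns to its start, so emit a `<polygon>` with points (Y-flipped): 73.251,33.546 67.840,16.893 53.675,6.602 36.165,6.602 22.000,16.893 16.589,33.546 22.000,50.199 36.165,60.490 53.675,60.490 67.840,50.199.

Run 2: The run is open, so emit a `<polyline>` with points (Y-flipped): 126.861,11.345 102.841,56.577 40.536,101.347 103.963,57.358 145.250,79.326 80.358,35.778.

Run 3: The run returns to its start, so emit a `<polygon>` with points (Y-flipped): 110.017,7.388 135.722,25.552 132.844,56.895 104.261,70.074 78.556,51.910 81.434,20.567.

Run 4: The run returns to its start, so emit a `<polygon>` with points (Y-flipped): 14.986,93.117 14.281,86.087 18.753,80.618 25.783,79.913 31.252,84.385 31.957,91.415 27.485,96.884 20.455,97.589.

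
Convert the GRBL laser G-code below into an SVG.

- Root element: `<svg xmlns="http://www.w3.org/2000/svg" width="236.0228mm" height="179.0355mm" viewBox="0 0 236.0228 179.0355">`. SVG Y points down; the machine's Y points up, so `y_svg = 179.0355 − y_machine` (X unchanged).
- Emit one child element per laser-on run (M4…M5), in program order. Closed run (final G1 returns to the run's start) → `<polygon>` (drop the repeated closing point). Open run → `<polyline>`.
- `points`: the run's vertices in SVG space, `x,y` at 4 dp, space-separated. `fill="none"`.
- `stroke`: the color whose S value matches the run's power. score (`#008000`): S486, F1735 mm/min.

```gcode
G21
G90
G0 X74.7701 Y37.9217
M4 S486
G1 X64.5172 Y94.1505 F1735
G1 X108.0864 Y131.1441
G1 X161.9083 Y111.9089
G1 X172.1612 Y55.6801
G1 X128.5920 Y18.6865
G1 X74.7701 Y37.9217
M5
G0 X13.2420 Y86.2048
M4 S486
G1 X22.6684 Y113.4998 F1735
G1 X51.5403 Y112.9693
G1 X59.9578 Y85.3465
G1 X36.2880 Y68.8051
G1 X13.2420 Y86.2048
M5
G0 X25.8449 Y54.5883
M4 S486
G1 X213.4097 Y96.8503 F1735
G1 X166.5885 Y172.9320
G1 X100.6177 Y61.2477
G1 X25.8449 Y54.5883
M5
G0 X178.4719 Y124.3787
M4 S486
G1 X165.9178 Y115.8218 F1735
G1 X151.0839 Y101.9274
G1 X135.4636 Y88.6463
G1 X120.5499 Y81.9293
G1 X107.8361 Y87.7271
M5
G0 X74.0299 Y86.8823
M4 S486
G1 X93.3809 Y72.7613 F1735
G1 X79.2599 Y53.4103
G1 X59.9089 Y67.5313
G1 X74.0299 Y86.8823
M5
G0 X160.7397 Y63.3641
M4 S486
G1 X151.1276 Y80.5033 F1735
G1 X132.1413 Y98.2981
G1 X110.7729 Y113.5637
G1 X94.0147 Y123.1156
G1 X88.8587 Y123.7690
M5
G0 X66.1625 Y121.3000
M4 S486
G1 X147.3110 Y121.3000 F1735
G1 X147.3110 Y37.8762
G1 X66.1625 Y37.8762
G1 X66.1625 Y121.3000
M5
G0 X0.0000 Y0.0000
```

y_svg = 179.0355 − y_m. Every run uses S486, so all elements get stroke `#008000` (score).

[1] closed run; points: 74.7701,141.1138 64.5172,84.8850 108.0864,47.8914 161.9083,67.1266 172.1612,123.3554 128.5920,160.3490

[2] closed run; points: 13.2420,92.8307 22.6684,65.5357 51.5403,66.0662 59.9578,93.6890 36.2880,110.2304

[3] closed run; points: 25.8449,124.4472 213.4097,82.1852 166.5885,6.1035 100.6177,117.7878

[4] open run; points: 178.4719,54.6568 165.9178,63.2137 151.0839,77.1081 135.4636,90.3892 120.5499,97.1062 107.8361,91.3084

[5] closed run; points: 74.0299,92.1532 93.3809,106.2742 79.2599,125.6252 59.9089,111.5042

[6] open run; points: 160.7397,115.6714 151.1276,98.5322 132.1413,80.7374 110.7729,65.4718 94.0147,55.9199 88.8587,55.2665

[7] closed run; points: 66.1625,57.7355 147.3110,57.7355 147.3110,141.1593 66.1625,141.1593

<svg xmlns="http://www.w3.org/2000/svg" width="236.0228mm" height="179.0355mm" viewBox="0 0 236.0228 179.0355">
  <polygon points="74.7701,141.1138 64.5172,84.8850 108.0864,47.8914 161.9083,67.1266 172.1612,123.3554 128.5920,160.3490" fill="none" stroke="#008000"/>
  <polygon points="13.2420,92.8307 22.6684,65.5357 51.5403,66.0662 59.9578,93.6890 36.2880,110.2304" fill="none" stroke="#008000"/>
  <polygon points="25.8449,124.4472 213.4097,82.1852 166.5885,6.1035 100.6177,117.7878" fill="none" stroke="#008000"/>
  <polyline points="178.4719,54.6568 165.9178,63.2137 151.0839,77.1081 135.4636,90.3892 120.5499,97.1062 107.8361,91.3084" fill="none" stroke="#008000"/>
  <polygon points="74.0299,92.1532 93.3809,106.2742 79.2599,125.6252 59.9089,111.5042" fill="none" stroke="#008000"/>
  <polyline points="160.7397,115.6714 151.1276,98.5322 132.1413,80.7374 110.7729,65.4718 94.0147,55.9199 88.8587,55.2665" fill="none" stroke="#008000"/>
  <polygon points="66.1625,57.7355 147.3110,57.7355 147.3110,141.1593 66.1625,141.1593" fill="none" stroke="#008000"/>
</svg>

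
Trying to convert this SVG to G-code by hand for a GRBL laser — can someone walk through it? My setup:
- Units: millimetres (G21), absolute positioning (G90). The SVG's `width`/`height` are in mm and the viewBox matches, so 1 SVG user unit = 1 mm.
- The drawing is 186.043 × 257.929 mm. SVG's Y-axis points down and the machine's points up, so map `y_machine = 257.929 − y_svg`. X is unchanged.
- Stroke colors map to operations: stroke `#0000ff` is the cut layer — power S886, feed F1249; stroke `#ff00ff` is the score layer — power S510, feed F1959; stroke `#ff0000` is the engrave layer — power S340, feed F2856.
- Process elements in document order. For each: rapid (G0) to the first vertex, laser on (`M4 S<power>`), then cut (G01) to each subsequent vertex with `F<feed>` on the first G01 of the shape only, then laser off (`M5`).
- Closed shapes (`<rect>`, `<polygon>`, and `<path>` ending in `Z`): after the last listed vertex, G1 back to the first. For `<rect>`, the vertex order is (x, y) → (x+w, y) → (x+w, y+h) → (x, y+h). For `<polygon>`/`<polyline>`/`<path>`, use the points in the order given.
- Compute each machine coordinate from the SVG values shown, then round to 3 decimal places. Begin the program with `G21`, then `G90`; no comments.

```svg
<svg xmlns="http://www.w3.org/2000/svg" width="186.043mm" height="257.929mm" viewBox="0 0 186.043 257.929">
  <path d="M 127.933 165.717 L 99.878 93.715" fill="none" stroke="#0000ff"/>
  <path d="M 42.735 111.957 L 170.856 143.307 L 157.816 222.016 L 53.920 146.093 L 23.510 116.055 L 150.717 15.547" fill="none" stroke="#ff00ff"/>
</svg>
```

G21
G90
G0 X127.933 Y92.212
M4 S886
G01 X99.878 Y164.214 F1249
M5
G0 X42.735 Y145.972
M4 S510
G01 X170.856 Y114.622 F1959
G01 X157.816 Y35.913
G01 X53.920 Y111.836
G01 X23.510 Y141.874
G01 X150.717 Y242.382
M5

1 u = 1 mm; y_m = 257.929 − y.

[1] `<path>` line segment, #0000ff→cut S886 F1249: (127.933,92.212) → (99.878,164.214)

[2] `<path>` open polyline, #ff00ff→score S510 F1959: (42.735,145.972) → (170.856,114.622) → (157.816,35.913) → (53.920,111.836) → (23.510,141.874) → (150.717,242.382)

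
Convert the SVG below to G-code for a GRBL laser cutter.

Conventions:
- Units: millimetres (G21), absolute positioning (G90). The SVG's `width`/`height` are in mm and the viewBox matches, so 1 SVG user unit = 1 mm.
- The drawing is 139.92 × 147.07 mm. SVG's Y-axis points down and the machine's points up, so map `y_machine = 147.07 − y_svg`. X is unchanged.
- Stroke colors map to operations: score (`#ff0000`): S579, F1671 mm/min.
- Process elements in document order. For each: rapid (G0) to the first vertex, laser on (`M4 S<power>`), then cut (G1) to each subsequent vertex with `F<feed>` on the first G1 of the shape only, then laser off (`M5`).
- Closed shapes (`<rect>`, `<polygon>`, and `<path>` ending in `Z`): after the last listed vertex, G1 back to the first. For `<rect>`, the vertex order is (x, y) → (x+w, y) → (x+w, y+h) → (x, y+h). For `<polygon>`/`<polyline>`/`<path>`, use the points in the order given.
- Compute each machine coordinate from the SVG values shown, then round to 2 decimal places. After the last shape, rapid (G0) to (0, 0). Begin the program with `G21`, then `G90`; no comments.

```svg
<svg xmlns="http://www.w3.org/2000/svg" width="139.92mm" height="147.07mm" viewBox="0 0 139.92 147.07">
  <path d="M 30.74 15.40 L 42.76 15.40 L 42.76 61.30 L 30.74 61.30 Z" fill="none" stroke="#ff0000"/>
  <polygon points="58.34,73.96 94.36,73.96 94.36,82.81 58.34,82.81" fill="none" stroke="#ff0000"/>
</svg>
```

G21
G90
G0 X30.74 Y131.67
M4 S579
G1 X42.76 Y131.67 F1671
G1 X42.76 Y85.77
G1 X30.74 Y85.77
G1 X30.74 Y131.67
M5
G0 X58.34 Y73.11
M4 S579
G1 X94.36 Y73.11 F1671
G1 X94.36 Y64.26
G1 X58.34 Y64.26
G1 X58.34 Y73.11
M5
G0 X0.00 Y0.00

viewBox `0 0 139.92 147.07` with mm width/height → 1 unit = 1 mm. Flip: y_m = 147.07 − y_svg.

**Shape 1** — `<path>` rectangle, stroke `#ff0000` → score (S579, F1671). Machine vertices: (30.74,131.67) → (42.76,131.67) → (42.76,85.77) → (30.74,85.77) → (30.74,131.67). Closed: final G1 returns to the first vertex.

**Shape 2** — `<polygon>` rectangle, stroke `#ff0000` → score (S579, F1671). Machine vertices: (58.34,73.11) → (94.36,73.11) → (94.36,64.26) → (58.34,64.26) → (58.34,73.11). Closed: final G1 returns to the first vertex.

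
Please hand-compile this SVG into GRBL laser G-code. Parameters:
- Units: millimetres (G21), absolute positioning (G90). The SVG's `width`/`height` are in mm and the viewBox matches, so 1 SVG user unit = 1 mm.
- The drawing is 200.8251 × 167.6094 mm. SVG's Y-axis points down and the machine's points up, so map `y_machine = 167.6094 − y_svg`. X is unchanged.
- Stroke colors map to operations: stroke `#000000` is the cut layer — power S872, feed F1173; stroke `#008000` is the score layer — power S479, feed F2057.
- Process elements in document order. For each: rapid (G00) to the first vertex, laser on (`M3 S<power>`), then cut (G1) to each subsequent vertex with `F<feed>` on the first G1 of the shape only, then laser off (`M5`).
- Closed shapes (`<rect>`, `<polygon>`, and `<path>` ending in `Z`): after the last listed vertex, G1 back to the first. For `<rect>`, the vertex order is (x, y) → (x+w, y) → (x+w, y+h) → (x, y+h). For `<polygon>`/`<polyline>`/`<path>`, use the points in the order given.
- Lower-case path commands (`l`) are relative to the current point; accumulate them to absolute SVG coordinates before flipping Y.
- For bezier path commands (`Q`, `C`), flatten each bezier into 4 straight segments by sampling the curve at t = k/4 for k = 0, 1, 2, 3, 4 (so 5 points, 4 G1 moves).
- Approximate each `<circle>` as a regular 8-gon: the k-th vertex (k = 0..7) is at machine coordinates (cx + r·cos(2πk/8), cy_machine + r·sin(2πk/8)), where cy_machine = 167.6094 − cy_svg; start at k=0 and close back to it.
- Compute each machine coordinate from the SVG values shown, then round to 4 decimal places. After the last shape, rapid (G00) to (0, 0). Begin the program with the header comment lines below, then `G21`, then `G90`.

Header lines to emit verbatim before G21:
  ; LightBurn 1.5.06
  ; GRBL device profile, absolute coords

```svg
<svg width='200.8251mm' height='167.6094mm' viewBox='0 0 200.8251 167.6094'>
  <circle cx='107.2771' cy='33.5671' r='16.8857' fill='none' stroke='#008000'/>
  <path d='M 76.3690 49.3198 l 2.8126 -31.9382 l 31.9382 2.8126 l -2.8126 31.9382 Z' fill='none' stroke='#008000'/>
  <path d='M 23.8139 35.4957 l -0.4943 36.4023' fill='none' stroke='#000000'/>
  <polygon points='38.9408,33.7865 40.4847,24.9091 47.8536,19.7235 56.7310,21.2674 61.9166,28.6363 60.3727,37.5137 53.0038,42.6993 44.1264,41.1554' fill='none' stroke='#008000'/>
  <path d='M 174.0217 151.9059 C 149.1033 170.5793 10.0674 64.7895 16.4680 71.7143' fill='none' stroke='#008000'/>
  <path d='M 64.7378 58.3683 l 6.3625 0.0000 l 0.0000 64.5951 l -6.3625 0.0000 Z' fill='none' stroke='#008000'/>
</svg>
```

; LightBurn 1.5.06
; GRBL device profile, absolute coords
G21
G90
G00 X124.1628 Y134.0423
M3 S479
G1 X119.2171 Y145.9823 F2057
G1 X107.2771 Y150.9280
G1 X95.3371 Y145.9823
G1 X90.3914 Y134.0423
G1 X95.3371 Y122.1023
G1 X107.2771 Y117.1566
G1 X119.2171 Y122.1023
G1 X124.1628 Y134.0423
M5
G00 X76.3690 Y118.2896
M3 S479
G1 X79.1816 Y150.2278 F2057
G1 X111.1198 Y147.4152
G1 X108.3072 Y115.4770
G1 X76.3690 Y118.2896
M5
G00 X23.8139 Y132.1137
M3 S872
G1 X23.3196 Y95.7114 F1173
M5
G00 X38.9408 Y133.8229
M3 S479
G1 X40.4847 Y142.7003 F2057
G1 X47.8536 Y147.8859
G1 X56.7310 Y146.3420
G1 X61.9166 Y138.9731
G1 X60.3727 Y130.0957
G1 X53.0038 Y124.9101
G1 X44.1264 Y126.4540
G1 X38.9408 Y133.8229
M5
G00 X174.0217 Y15.7035
M3 S479
G1 X137.9914 Y21.3294 F2057
G1 X83.5002 Y51.3936
G1 X34.8814 Y83.6606
G1 X16.4680 Y95.8951
M5
G00 X64.7378 Y109.2411
M3 S479
G1 X71.1003 Y109.2411 F2057
G1 X71.1003 Y44.6460
G1 X64.7378 Y44.6460
G1 X64.7378 Y109.2411
M5
G00 X0.0000 Y0.0000

Since the viewBox matches the mm dimensions, user units are millimetres directly. The only transform is the Y-flip y_m = 167.6094 − y_svg.

Shape 1 is a circle drawn with `<circle>`. Its stroke #008000 means score at S479, F2057. After flipping Y the toolpath is (124.1628,134.0423) → (119.2171,145.9823) → (107.2771,150.9280) → (95.3371,145.9823) → (90.3914,134.0423) → (95.3371,122.1023) → (107.2771,117.1566) → (119.2171,122.1023) → (124.1628,134.0423), returning to the start.

Shape 2 is a regular polygon drawn with `<path>`. Its stroke #008000 means score at S479, F2057. After flipping Y the toolpath is (76.3690,118.2896) → (79.1816,150.2278) → (111.1198,147.4152) → (108.3072,115.4770) → (76.3690,118.2896), returning to the start.

Shape 3 is a line segment drawn with `<path>`. Its stroke #000000 means cut at S872, F1173. After flipping Y the toolpath is (23.8139,132.1137) → (23.3196,95.7114).

Shape 4 is a regular polygon drawn with `<polygon>`. Its stroke #008000 means score at S479, F2057. After flipping Y the toolpath is (38.9408,133.8229) → (40.4847,142.7003) → (47.8536,147.8859) → (56.7310,146.3420) → (61.9166,138.9731) → (60.3727,130.0957) → (53.0038,124.9101) → (44.1264,126.4540) → (38.9408,133.8229), returning to the start.

Shape 5 is a cubic bezier drawn with `<path>`. Its stroke #008000 means score at S479, F2057. After flipping Y the toolpath is (174.0217,15.7035) → (137.9914,21.3294) → (83.5002,51.3936) → (34.8814,83.6606) → (16.4680,95.8951).

Shape 6 is a rectangle drawn with `<path>`. Its stroke #008000 means score at S479, F2057. After flipping Y the toolpath is (64.7378,109.2411) → (71.1003,109.2411) → (71.1003,44.6460) → (64.7378,44.6460) → (64.7378,109.2411), returning to the start.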